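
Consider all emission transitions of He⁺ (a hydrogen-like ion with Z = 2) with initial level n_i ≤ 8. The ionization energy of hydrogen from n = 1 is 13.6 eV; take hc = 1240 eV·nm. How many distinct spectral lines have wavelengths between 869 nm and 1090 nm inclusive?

2

Enumerate all n_i → n_f pairs with 1 ≤ n_f < n_i ≤ 8 and compute λ = 1240 / [13.6·4·(1/n_f² − 1/n_i²)].
Lines falling in [869, 1090] nm: 8→5 (935.1 nm), 5→4 (1013 nm).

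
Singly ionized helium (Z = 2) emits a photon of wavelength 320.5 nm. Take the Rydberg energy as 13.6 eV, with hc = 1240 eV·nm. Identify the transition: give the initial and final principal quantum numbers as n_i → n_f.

The photon energy is ΔE = hc/λ = 1240 / 320.5 = 3.869 eV.
With Z = 2, ΔE = 54.40 × (1/n_f² − 1/n_i²), so 1/n_f² − 1/n_i² = 0.07112.
Trying n_f = 3 gives 1/n_i² = 0.03999, i.e. n_i ≈ 5; this pair matches.

n_i = 5, n_f = 3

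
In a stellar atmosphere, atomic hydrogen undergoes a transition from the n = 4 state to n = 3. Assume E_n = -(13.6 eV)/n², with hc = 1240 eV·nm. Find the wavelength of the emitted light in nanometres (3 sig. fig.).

ΔE = 13.60 × (1/3² − 1/4²) = 13.60 × 0.04861 = 0.6611 eV.
λ = hc/ΔE = 1240 / 0.6611 = 1880 nm.

1880 nm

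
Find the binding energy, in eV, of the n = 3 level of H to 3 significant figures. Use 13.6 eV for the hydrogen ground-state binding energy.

1.51 eV

E_3 = −13.60/9 = −1.51 eV, so ionization (to E = 0) requires 1.51 eV.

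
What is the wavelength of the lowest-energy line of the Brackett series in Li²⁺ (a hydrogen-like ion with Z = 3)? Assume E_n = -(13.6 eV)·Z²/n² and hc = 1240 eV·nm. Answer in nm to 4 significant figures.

450.3 nm

The Brackett series terminates on n_f = 4; the first line has n_i = 4+1 = 5.
ΔE = 122.4 × (1/4² − 1/5²) = 2.754 eV.
λ = 1240 / 2.754 = 450.3 nm.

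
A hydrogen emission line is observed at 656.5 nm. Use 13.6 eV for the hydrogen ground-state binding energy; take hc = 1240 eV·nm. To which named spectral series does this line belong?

Balmer

ΔE = 1240/656.5 = 1.889 eV.
This matches 13.6 × (1/2² − 1/3²), so n_f = 2: the Balmer series.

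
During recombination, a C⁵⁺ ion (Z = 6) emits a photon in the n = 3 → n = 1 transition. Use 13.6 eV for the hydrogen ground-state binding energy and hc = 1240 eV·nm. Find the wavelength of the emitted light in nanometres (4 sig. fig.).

For Z = 6 the level energies scale as Z², so the effective Rydberg energy is 13.6 × 36 = 489.6 eV.
ΔE = 489.6 × (1/1² − 1/3²) = 489.6 × 0.8889 = 435.2 eV.
λ = hc/ΔE = 1240 / 435.2 = 2.849 nm.

2.849 nm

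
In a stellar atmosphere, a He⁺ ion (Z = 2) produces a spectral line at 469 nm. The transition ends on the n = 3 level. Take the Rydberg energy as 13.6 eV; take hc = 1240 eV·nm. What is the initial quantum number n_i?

n_i = 4

The photon energy is ΔE = hc/λ = 1240 / 469 = 2.644 eV.
With Z = 2, ΔE = 54.40 × (1/n_f² − 1/n_i²), so 1/n_f² − 1/n_i² = 0.04860.
With n_f = 3: 1/n_i² = 1/9 − 0.04860 = 0.06251, so n_i ≈ 4.00.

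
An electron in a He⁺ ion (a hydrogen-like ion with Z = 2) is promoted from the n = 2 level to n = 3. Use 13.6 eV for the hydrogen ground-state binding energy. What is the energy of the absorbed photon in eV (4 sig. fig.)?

7.556 eV

The Bohr energies scale as Z², so for Z = 2: E_n = −54.40/n² eV.
E_3 = −54.40/9 = −6.044 eV and E_2 = −54.40/4 = −13.60 eV.
The photon energy is |E_3 − E_2| = 7.556 eV.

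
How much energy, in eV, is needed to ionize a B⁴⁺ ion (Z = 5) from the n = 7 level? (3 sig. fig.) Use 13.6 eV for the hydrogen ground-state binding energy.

E_n = −13.6 Z²/n² = −340.0/n² eV for Z = 5.
E_7 = −340.0/49 = −6.94 eV, so ionization (to E = 0) requires 6.94 eV.

6.94 eV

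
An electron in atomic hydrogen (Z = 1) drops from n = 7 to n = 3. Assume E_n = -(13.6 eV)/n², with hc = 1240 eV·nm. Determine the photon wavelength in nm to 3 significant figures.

ΔE = 13.60 × (1/3² − 1/7²) = 13.60 × 0.09070 = 1.234 eV.
λ = hc/ΔE = 1240 / 1.234 = 1010 nm.

1010 nm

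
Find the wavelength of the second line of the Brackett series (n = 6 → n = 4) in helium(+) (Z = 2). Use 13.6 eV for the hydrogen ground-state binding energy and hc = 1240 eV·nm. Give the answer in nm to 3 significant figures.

The Brackett series terminates on n_f = 4; the second line has n_i = 4+2 = 6.
ΔE = 54.40 × (1/4² − 1/6²) = 1.889 eV.
λ = 1240 / 1.889 = 656 nm.

656 nm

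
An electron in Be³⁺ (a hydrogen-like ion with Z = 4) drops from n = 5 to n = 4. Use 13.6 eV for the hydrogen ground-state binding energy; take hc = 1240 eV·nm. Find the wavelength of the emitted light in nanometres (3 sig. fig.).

For Z = 4 the level energies scale as Z², so the effective Rydberg energy is 13.6 × 16 = 217.6 eV.
ΔE = 217.6 × (1/4² − 1/5²) = 217.6 × 0.02250 = 4.896 eV.
λ = hc/ΔE = 1240 / 4.896 = 253 nm.

253 nm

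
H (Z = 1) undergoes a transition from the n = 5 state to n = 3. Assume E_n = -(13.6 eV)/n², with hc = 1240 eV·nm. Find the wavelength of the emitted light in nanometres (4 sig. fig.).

1282 nm

ΔE = 13.60 × (1/3² − 1/5²) = 13.60 × 0.07111 = 0.9671 eV.
λ = hc/ΔE = 1240 / 0.9671 = 1282 nm.
This line belongs to the Paschen series.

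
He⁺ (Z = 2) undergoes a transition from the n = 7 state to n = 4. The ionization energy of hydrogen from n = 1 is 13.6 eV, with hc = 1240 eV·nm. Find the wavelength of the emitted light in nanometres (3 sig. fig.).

542 nm

For Z = 2 the level energies scale as Z², so the effective Rydberg energy is 13.6 × 4 = 54.40 eV.
ΔE = 54.40 × (1/4² − 1/7²) = 54.40 × 0.04209 = 2.290 eV.
λ = hc/ΔE = 1240 / 2.290 = 542 nm.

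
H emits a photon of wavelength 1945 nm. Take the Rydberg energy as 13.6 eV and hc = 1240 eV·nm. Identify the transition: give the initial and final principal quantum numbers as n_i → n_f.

The photon energy is ΔE = hc/λ = 1240 / 1945 = 0.6375 eV.
With Z = 1, ΔE = 13.60 × (1/n_f² − 1/n_i²), so 1/n_f² − 1/n_i² = 0.04688.
Trying n_f = 4 gives 1/n_i² = 0.01562, i.e. n_i ≈ 8; this pair matches.

n_i = 8, n_f = 4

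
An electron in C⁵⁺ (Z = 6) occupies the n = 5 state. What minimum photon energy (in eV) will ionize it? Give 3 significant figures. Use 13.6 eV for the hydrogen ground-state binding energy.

E_n = −13.6 Z²/n² = −489.6/n² eV for Z = 6.
E_5 = −489.6/25 = −19.6 eV, so ionization (to E = 0) requires 19.6 eV.

19.6 eV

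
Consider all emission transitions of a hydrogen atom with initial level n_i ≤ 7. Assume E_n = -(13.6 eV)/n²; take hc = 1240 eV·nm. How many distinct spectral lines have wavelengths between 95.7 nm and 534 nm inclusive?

7

Enumerate all n_i → n_f pairs with 1 ≤ n_f < n_i ≤ 7 and compute λ = 1240 / [13.6·1·(1/n_f² − 1/n_i²)].
Lines falling in [95.7, 534] nm: 4→1 (97.25 nm), 3→1 (102.6 nm), 2→1 (121.6 nm), 7→2 (397.1 nm), 6→2 (410.3 nm), 5→2 (434.2 nm), 4→2 (486.3 nm).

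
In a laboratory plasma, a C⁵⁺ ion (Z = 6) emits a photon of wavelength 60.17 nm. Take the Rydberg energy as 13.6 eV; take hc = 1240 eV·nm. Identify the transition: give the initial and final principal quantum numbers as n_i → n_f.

The photon energy is ΔE = hc/λ = 1240 / 60.17 = 20.61 eV.
With Z = 6, ΔE = 489.6 × (1/n_f² − 1/n_i²), so 1/n_f² − 1/n_i² = 0.04209.
Trying n_f = 4 gives 1/n_i² = 0.02041, i.e. n_i ≈ 7; this pair matches.

n_i = 7, n_f = 4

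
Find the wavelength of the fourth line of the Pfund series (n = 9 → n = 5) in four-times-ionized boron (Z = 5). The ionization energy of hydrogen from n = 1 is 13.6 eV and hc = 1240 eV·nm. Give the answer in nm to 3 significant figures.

132 nm

The Pfund series terminates on n_f = 5; the fourth line has n_i = 5+4 = 9.
ΔE = 340.0 × (1/5² − 1/9²) = 9.402 eV.
λ = 1240 / 9.402 = 132 nm.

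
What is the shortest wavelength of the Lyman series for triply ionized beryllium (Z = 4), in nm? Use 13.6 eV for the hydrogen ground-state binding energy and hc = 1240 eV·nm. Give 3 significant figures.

5.70 nm

The Lyman series has lower level n_f = 1; the series limit corresponds to n_i → ∞.
ΔE_max = 13.6 × 16 / 1² = 217.6 eV.
λ_min = 1240 / 217.6 = 5.70 nm.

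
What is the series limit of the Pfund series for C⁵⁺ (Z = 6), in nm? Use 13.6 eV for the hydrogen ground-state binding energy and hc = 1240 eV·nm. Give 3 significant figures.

63.3 nm

The Pfund series has lower level n_f = 5; the series limit corresponds to n_i → ∞.
ΔE_max = 13.6 × 36 / 5² = 19.58 eV.
λ_min = 1240 / 19.58 = 63.3 nm.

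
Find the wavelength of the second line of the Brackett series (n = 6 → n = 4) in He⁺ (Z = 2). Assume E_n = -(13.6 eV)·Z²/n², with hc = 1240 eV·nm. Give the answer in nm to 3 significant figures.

656 nm

The Brackett series terminates on n_f = 4; the second line has n_i = 4+2 = 6.
ΔE = 54.40 × (1/4² − 1/6²) = 1.889 eV.
λ = 1240 / 1.889 = 656 nm.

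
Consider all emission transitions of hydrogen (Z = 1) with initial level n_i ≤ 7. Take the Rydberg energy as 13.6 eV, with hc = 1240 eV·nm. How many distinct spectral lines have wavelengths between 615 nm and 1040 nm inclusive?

2

Enumerate all n_i → n_f pairs with 1 ≤ n_f < n_i ≤ 7 and compute λ = 1240 / [13.6·1·(1/n_f² − 1/n_i²)].
Lines falling in [615, 1040] nm: 3→2 (656.5 nm), 7→3 (1005 nm).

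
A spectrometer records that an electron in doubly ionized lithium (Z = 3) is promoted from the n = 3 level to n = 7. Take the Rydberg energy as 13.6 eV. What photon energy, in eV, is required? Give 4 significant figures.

11.10 eV

The Bohr energies scale as Z², so for Z = 3: E_n = −122.4/n² eV.
E_7 = −122.4/49 = −2.498 eV and E_3 = −122.4/9 = −13.60 eV.
The photon energy is |E_7 − E_3| = 11.10 eV.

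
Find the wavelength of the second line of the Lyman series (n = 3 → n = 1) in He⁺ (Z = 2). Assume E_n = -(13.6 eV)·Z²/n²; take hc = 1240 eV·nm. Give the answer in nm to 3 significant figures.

25.6 nm

The Lyman series terminates on n_f = 1; the second line has n_i = 1+2 = 3.
ΔE = 54.40 × (1/1² − 1/3²) = 48.36 eV.
λ = 1240 / 48.36 = 25.6 nm.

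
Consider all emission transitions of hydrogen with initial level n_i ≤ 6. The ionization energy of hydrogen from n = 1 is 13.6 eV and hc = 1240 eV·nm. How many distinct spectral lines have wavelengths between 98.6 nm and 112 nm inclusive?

1

Enumerate all n_i → n_f pairs with 1 ≤ n_f < n_i ≤ 6 and compute λ = 1240 / [13.6·1·(1/n_f² − 1/n_i²)].
Lines falling in [98.6, 112] nm: 3→1 (102.6 nm).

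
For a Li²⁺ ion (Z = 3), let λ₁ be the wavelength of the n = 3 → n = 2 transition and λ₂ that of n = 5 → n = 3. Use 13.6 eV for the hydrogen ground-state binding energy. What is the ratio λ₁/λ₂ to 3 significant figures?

λ ∝ 1/ΔE ∝ 1/(1/n_f² − 1/n_i²), and the Z² and hc factors cancel in the ratio.
λ₁/λ₂ = (1/3² − 1/5²)/(1/2² − 1/3²) = 0.07111/0.1389 = 0.512.

0.512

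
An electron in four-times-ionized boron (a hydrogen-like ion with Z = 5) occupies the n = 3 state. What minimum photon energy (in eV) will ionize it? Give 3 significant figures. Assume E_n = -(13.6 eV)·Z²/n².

37.8 eV

E_n = −13.6 Z²/n² = −340.0/n² eV for Z = 5.
E_3 = −340.0/9 = −37.8 eV, so ionization (to E = 0) requires 37.8 eV.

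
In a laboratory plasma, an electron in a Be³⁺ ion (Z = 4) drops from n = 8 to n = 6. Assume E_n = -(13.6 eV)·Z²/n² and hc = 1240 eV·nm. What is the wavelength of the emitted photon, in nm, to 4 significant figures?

468.9 nm

For Z = 4 the level energies scale as Z², so the effective Rydberg energy is 13.6 × 16 = 217.6 eV.
ΔE = 217.6 × (1/6² − 1/8²) = 217.6 × 0.01215 = 2.644 eV.
λ = hc/ΔE = 1240 / 2.644 = 468.9 nm.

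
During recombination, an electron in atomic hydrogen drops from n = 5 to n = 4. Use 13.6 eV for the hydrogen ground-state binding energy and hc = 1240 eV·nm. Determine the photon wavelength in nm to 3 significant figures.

ΔE = 13.60 × (1/4² − 1/5²) = 13.60 × 0.02250 = 0.3060 eV.
λ = hc/ΔE = 1240 / 0.3060 = 4050 nm.

4050 nm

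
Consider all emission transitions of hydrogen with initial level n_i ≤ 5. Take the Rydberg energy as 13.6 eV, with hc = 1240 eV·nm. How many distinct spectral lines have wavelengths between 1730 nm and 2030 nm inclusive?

1

Enumerate all n_i → n_f pairs with 1 ≤ n_f < n_i ≤ 5 and compute λ = 1240 / [13.6·1·(1/n_f² − 1/n_i²)].
Lines falling in [1730, 2030] nm: 4→3 (1876 nm).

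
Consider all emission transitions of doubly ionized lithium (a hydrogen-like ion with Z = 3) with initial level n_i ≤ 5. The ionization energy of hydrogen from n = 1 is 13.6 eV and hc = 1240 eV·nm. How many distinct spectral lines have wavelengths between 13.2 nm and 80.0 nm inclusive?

4

Enumerate all n_i → n_f pairs with 1 ≤ n_f < n_i ≤ 5 and compute λ = 1240 / [13.6·9·(1/n_f² − 1/n_i²)].
Lines falling in [13.2, 80.0] nm: 2→1 (13.51 nm), 5→2 (48.24 nm), 4→2 (54.03 nm), 3→2 (72.94 nm).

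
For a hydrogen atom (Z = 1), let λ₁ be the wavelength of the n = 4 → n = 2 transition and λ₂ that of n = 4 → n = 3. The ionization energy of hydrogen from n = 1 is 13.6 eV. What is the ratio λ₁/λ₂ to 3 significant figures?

λ ∝ 1/ΔE ∝ 1/(1/n_f² − 1/n_i²), and the Z² and hc factors cancel in the ratio.
λ₁/λ₂ = (1/3² − 1/4²)/(1/2² − 1/4²) = 0.04861/0.1875 = 0.259.

0.259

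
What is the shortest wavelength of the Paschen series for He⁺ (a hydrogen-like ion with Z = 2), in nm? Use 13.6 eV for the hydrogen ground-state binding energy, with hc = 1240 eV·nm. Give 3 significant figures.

The Paschen series has lower level n_f = 3; the series limit corresponds to n_i → ∞.
ΔE_max = 13.6 × 4 / 3² = 6.044 eV.
λ_min = 1240 / 6.044 = 205 nm.

205 nm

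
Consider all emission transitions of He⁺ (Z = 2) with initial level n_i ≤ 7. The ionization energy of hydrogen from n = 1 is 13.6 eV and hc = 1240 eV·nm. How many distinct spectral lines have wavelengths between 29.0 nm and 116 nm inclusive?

Enumerate all n_i → n_f pairs with 1 ≤ n_f < n_i ≤ 7 and compute λ = 1240 / [13.6·4·(1/n_f² − 1/n_i²)].
Lines falling in [29.0, 116] nm: 2→1 (30.39 nm), 7→2 (99.28 nm), 6→2 (102.6 nm), 5→2 (108.5 nm).

4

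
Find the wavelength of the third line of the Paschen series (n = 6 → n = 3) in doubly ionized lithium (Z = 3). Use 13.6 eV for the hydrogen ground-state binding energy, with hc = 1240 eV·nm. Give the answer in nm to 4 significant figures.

The Paschen series terminates on n_f = 3; the third line has n_i = 3+3 = 6.
ΔE = 122.4 × (1/3² − 1/6²) = 10.20 eV.
λ = 1240 / 10.20 = 121.6 nm.

121.6 nm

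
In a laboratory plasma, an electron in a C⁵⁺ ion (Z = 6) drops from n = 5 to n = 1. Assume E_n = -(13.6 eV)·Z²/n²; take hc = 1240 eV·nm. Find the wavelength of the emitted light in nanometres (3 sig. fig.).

For Z = 6 the level energies scale as Z², so the effective Rydberg energy is 13.6 × 36 = 489.6 eV.
ΔE = 489.6 × (1/1² − 1/5²) = 489.6 × 0.9600 = 470.0 eV.
λ = hc/ΔE = 1240 / 470.0 = 2.64 nm.

2.64 nm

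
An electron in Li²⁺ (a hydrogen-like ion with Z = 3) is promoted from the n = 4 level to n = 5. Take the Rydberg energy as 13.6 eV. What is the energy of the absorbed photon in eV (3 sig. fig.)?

2.75 eV

The Bohr energies scale as Z², so for Z = 3: E_n = −122.4/n² eV.
E_5 = −122.4/25 = −4.896 eV and E_4 = −122.4/16 = −7.650 eV.
The photon energy is |E_5 − E_4| = 2.75 eV.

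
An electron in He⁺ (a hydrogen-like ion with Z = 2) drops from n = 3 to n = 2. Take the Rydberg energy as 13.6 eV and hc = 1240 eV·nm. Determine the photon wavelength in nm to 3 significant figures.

For Z = 2 the level energies scale as Z², so the effective Rydberg energy is 13.6 × 4 = 54.40 eV.
ΔE = 54.40 × (1/2² − 1/3²) = 54.40 × 0.1389 = 7.556 eV.
λ = hc/ΔE = 1240 / 7.556 = 164 nm.

164 nm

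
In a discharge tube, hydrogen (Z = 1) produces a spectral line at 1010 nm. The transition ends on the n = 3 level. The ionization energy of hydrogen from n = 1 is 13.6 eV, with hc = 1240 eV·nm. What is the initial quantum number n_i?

The photon energy is ΔE = hc/λ = 1240 / 1010 = 1.228 eV.
With Z = 1, ΔE = 13.60 × (1/n_f² − 1/n_i²), so 1/n_f² − 1/n_i² = 0.09027.
With n_f = 3: 1/n_i² = 1/9 − 0.09027 = 0.02084, so n_i ≈ 6.93.

n_i = 7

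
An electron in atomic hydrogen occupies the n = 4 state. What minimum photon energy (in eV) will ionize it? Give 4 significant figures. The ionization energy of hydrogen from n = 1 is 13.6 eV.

E_4 = −13.60/16 = −0.8500 eV, so ionization (to E = 0) requires 0.8500 eV.

0.8500 eV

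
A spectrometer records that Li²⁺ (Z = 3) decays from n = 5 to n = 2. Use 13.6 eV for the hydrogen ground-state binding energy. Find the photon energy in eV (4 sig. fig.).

The Bohr energies scale as Z², so for Z = 3: E_n = −122.4/n² eV.
E_5 = −122.4/25 = −4.896 eV and E_2 = −122.4/4 = −30.60 eV.
The photon energy is |E_5 − E_2| = 25.70 eV.

25.70 eV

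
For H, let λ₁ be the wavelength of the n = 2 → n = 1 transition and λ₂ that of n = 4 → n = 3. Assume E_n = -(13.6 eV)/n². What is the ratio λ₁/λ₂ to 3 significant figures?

λ ∝ 1/ΔE ∝ 1/(1/n_f² − 1/n_i²), and the Z² and hc factors cancel in the ratio.
λ₁/λ₂ = (1/3² − 1/4²)/(1/1² − 1/2²) = 0.04861/0.7500 = 0.0648.

0.0648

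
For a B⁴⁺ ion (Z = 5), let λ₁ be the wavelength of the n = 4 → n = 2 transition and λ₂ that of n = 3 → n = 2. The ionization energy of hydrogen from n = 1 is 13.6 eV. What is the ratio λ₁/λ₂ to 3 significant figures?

λ ∝ 1/ΔE ∝ 1/(1/n_f² − 1/n_i²), and the Z² and hc factors cancel in the ratio.
λ₁/λ₂ = (1/2² − 1/3²)/(1/2² − 1/4²) = 0.1389/0.1875 = 0.741.

0.741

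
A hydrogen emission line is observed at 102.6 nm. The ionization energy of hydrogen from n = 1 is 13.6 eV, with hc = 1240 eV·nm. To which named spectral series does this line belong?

ΔE = 1240/102.6 = 12.09 eV.
This matches 13.6 × (1/1² − 1/3²), so n_f = 1: the Lyman series.

Lyman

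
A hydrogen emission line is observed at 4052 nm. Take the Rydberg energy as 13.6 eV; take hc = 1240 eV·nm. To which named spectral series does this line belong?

ΔE = 1240/4052 = 0.3060 eV.
This matches 13.6 × (1/4² − 1/5²), so n_f = 4: the Brackett series.

Brackett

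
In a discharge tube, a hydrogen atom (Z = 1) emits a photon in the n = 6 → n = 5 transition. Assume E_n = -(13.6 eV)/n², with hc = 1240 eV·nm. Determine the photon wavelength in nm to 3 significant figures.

ΔE = 13.60 × (1/5² − 1/6²) = 13.60 × 0.01222 = 0.1662 eV.
λ = hc/ΔE = 1240 / 0.1662 = 7460 nm.
This line belongs to the Pfund series.

7460 nm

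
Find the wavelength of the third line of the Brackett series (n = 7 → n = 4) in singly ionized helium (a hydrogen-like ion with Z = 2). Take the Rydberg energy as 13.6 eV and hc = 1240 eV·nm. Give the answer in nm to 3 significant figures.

542 nm

The Brackett series terminates on n_f = 4; the third line has n_i = 4+3 = 7.
ΔE = 54.40 × (1/4² − 1/7²) = 2.290 eV.
λ = 1240 / 2.290 = 542 nm.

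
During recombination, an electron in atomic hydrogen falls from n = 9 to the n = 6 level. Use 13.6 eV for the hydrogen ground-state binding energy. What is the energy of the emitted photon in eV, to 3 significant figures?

0.210 eV

E_9 = −13.60/81 = −0.1679 eV and E_6 = −13.60/36 = −0.3778 eV.
The photon energy is |E_9 − E_6| = 0.210 eV.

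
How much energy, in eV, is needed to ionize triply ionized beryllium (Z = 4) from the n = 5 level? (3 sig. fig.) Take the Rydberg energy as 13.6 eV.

8.70 eV

E_n = −13.6 Z²/n² = −217.6/n² eV for Z = 4.
E_5 = −217.6/25 = −8.70 eV, so ionization (to E = 0) requires 8.70 eV.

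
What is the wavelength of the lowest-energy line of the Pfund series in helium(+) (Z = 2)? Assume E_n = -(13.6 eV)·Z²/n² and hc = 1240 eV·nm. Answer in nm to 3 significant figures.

1860 nm

The Pfund series terminates on n_f = 5; the first line has n_i = 5+1 = 6.
ΔE = 54.40 × (1/5² − 1/6²) = 0.6649 eV.
λ = 1240 / 0.6649 = 1860 nm.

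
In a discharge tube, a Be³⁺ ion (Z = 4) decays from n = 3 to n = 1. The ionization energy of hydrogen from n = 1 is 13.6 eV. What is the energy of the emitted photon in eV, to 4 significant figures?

The Bohr energies scale as Z², so for Z = 4: E_n = −217.6/n² eV.
E_3 = −217.6/9 = −24.18 eV and E_1 = −217.6/1 = −217.6 eV.
The photon energy is |E_3 − E_1| = 193.4 eV.

193.4 eV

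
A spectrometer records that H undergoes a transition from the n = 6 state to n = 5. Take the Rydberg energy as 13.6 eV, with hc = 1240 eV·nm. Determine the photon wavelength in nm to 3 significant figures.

7460 nm

ΔE = 13.60 × (1/5² − 1/6²) = 13.60 × 0.01222 = 0.1662 eV.
λ = hc/ΔE = 1240 / 0.1662 = 7460 nm.
This line belongs to the Pfund series.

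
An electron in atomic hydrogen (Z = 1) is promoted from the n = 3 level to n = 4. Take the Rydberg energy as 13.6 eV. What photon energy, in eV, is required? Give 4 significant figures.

E_4 = −13.60/16 = −0.8500 eV and E_3 = −13.60/9 = −1.511 eV.
The photon energy is |E_4 − E_3| = 0.6611 eV.

0.6611 eV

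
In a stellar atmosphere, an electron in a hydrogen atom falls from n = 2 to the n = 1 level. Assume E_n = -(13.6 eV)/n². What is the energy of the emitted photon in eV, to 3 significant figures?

E_2 = −13.60/4 = −3.400 eV and E_1 = −13.60/1 = −13.60 eV.
The photon energy is |E_2 − E_1| = 10.2 eV.

10.2 eV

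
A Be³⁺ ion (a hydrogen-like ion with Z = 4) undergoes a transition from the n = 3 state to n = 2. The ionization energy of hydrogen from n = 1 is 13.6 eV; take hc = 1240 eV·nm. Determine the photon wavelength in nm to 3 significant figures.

41.0 nm

For Z = 4 the level energies scale as Z², so the effective Rydberg energy is 13.6 × 16 = 217.6 eV.
ΔE = 217.6 × (1/2² − 1/3²) = 217.6 × 0.1389 = 30.22 eV.
λ = hc/ΔE = 1240 / 30.22 = 41.0 nm.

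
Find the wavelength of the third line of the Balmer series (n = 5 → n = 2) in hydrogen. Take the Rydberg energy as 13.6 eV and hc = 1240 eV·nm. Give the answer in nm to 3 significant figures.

434 nm

The Balmer series terminates on n_f = 2; the third line has n_i = 2+3 = 5.
ΔE = 13.60 × (1/2² − 1/5²) = 2.856 eV.
λ = 1240 / 2.856 = 434 nm.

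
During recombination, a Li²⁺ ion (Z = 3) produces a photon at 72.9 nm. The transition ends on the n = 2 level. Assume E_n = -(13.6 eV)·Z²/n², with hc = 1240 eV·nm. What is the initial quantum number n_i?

n_i = 3

The photon energy is ΔE = hc/λ = 1240 / 72.9 = 17.01 eV.
With Z = 3, ΔE = 122.4 × (1/n_f² − 1/n_i²), so 1/n_f² − 1/n_i² = 0.1390.
With n_f = 2: 1/n_i² = 1/4 − 0.1390 = 0.1110, so n_i ≈ 3.00.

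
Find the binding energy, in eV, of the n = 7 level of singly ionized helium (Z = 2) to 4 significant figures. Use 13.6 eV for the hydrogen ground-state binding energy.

1.110 eV

E_n = −13.6 Z²/n² = −54.40/n² eV for Z = 2.
E_7 = −54.40/49 = −1.110 eV, so ionization (to E = 0) requires 1.110 eV.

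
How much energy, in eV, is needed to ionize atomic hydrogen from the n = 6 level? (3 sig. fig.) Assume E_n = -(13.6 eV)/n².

0.378 eV

E_6 = −13.60/36 = −0.378 eV, so ionization (to E = 0) requires 0.378 eV.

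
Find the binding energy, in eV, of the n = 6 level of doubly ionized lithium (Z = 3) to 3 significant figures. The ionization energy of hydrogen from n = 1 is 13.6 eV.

3.40 eV

E_n = −13.6 Z²/n² = −122.4/n² eV for Z = 3.
E_6 = −122.4/36 = −3.40 eV, so ionization (to E = 0) requires 3.40 eV.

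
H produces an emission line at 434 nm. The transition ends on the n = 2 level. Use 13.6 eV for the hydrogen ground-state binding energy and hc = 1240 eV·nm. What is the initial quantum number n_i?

n_i = 5

The photon energy is ΔE = hc/λ = 1240 / 434 = 2.857 eV.
With Z = 1, ΔE = 13.60 × (1/n_f² − 1/n_i²), so 1/n_f² − 1/n_i² = 0.2101.
With n_f = 2: 1/n_i² = 1/4 − 0.2101 = 0.03992, so n_i ≈ 5.01.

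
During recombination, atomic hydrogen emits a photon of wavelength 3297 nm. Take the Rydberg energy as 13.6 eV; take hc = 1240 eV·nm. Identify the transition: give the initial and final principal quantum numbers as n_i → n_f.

n_i = 9, n_f = 5

The photon energy is ΔE = hc/λ = 1240 / 3297 = 0.3761 eV.
With Z = 1, ΔE = 13.60 × (1/n_f² − 1/n_i²), so 1/n_f² − 1/n_i² = 0.02765.
Trying n_f = 5 gives 1/n_i² = 0.01235, i.e. n_i ≈ 9; this pair matches.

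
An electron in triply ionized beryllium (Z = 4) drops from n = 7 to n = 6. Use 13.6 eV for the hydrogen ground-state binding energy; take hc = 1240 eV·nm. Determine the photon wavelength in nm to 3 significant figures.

For Z = 4 the level energies scale as Z², so the effective Rydberg energy is 13.6 × 16 = 217.6 eV.
ΔE = 217.6 × (1/6² − 1/7²) = 217.6 × 0.007370 = 1.604 eV.
λ = hc/ΔE = 1240 / 1.604 = 773 nm.

773 nm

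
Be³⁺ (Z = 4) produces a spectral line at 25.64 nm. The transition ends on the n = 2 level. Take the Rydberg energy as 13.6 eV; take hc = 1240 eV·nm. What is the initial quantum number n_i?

n_i = 6

The photon energy is ΔE = hc/λ = 1240 / 25.64 = 48.36 eV.
With Z = 4, ΔE = 217.6 × (1/n_f² − 1/n_i²), so 1/n_f² − 1/n_i² = 0.2223.
With n_f = 2: 1/n_i² = 1/4 − 0.2223 = 0.02775, so n_i ≈ 6.00.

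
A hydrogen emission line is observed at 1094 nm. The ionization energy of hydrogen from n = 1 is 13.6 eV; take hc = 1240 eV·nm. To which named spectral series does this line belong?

Paschen

ΔE = 1240/1094 = 1.133 eV.
This matches 13.6 × (1/3² − 1/6²), so n_f = 3: the Paschen series.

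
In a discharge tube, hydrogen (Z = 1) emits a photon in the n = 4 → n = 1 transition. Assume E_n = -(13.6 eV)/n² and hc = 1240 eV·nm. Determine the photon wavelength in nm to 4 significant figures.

ΔE = 13.60 × (1/1² − 1/4²) = 13.60 × 0.9375 = 12.75 eV.
λ = hc/ΔE = 1240 / 12.75 = 97.25 nm.
This line belongs to the Lyman series.

97.25 nm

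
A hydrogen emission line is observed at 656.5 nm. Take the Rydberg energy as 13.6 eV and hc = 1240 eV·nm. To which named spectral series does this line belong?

ΔE = 1240/656.5 = 1.889 eV.
This matches 13.6 × (1/2² − 1/3²), so n_f = 2: the Balmer series.

Balmer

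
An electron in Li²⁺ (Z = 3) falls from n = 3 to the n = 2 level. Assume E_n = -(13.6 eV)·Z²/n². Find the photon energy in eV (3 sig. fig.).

The Bohr energies scale as Z², so for Z = 3: E_n = −122.4/n² eV.
E_3 = −122.4/9 = −13.60 eV and E_2 = −122.4/4 = −30.60 eV.
The photon energy is |E_3 − E_2| = 17.0 eV.

17.0 eV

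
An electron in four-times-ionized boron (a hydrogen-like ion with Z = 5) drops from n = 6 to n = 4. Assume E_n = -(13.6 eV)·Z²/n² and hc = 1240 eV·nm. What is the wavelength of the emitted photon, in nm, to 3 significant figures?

For Z = 5 the level energies scale as Z², so the effective Rydberg energy is 13.6 × 25 = 340.0 eV.
ΔE = 340.0 × (1/4² − 1/6²) = 340.0 × 0.03472 = 11.81 eV.
λ = hc/ΔE = 1240 / 11.81 = 105 nm.

105 nm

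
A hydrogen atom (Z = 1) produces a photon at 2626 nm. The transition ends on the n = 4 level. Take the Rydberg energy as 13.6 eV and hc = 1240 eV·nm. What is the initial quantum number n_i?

n_i = 6

The photon energy is ΔE = hc/λ = 1240 / 2626 = 0.4722 eV.
With Z = 1, ΔE = 13.60 × (1/n_f² − 1/n_i²), so 1/n_f² − 1/n_i² = 0.03472.
With n_f = 4: 1/n_i² = 1/16 − 0.03472 = 0.02778, so n_i ≈ 6.00.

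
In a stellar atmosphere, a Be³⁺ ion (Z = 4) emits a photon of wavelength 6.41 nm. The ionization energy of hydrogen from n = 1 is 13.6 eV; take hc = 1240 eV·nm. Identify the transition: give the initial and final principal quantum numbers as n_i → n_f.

The photon energy is ΔE = hc/λ = 1240 / 6.41 = 193.4 eV.
With Z = 4, ΔE = 217.6 × (1/n_f² − 1/n_i²), so 1/n_f² − 1/n_i² = 0.8890.
Trying n_f = 1 gives 1/n_i² = 0.1110, i.e. n_i ≈ 3; this pair matches.

n_i = 3, n_f = 1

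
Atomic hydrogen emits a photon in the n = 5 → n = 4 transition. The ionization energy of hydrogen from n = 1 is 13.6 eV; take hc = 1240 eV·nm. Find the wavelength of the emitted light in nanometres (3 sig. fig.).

ΔE = 13.60 × (1/4² − 1/5²) = 13.60 × 0.02250 = 0.3060 eV.
λ = hc/ΔE = 1240 / 0.3060 = 4050 nm.
This line belongs to the Brackett series.

4050 nm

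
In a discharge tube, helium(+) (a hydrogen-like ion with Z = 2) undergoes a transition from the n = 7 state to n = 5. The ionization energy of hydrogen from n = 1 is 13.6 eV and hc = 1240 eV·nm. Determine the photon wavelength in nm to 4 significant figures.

1163 nm

For Z = 2 the level energies scale as Z², so the effective Rydberg energy is 13.6 × 4 = 54.40 eV.
ΔE = 54.40 × (1/5² − 1/7²) = 54.40 × 0.01959 = 1.066 eV.
λ = hc/ΔE = 1240 / 1.066 = 1163 nm.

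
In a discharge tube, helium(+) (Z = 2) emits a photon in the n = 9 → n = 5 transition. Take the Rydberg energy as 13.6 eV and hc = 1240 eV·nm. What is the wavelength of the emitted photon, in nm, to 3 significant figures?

For Z = 2 the level energies scale as Z², so the effective Rydberg energy is 13.6 × 4 = 54.40 eV.
ΔE = 54.40 × (1/5² − 1/9²) = 54.40 × 0.02765 = 1.504 eV.
λ = hc/ΔE = 1240 / 1.504 = 824 nm.

824 nm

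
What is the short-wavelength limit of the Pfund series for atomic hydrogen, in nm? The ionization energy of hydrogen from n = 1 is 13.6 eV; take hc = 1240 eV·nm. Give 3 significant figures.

2280 nm

The Pfund series has lower level n_f = 5; the series limit corresponds to n_i → ∞.
ΔE_max = 13.6 × 1 / 5² = 0.5440 eV.
λ_min = 1240 / 0.5440 = 2280 nm.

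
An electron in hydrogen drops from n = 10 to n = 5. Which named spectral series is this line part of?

The series is set by the lower level: n_f = 5 is the Pfund series.

Pfund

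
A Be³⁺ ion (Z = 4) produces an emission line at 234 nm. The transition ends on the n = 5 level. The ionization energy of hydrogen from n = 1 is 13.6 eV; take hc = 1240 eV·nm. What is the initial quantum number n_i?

n_i = 8

The photon energy is ΔE = hc/λ = 1240 / 234 = 5.299 eV.
With Z = 4, ΔE = 217.6 × (1/n_f² − 1/n_i²), so 1/n_f² − 1/n_i² = 0.02435.
With n_f = 5: 1/n_i² = 1/25 − 0.02435 = 0.01565, so n_i ≈ 7.99.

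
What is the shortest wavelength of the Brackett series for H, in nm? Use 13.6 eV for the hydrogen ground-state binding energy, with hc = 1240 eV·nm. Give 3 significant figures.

The Brackett series has lower level n_f = 4; the series limit corresponds to n_i → ∞.
ΔE_max = 13.6 × 1 / 4² = 0.8500 eV.
λ_min = 1240 / 0.8500 = 1460 nm.

1460 nm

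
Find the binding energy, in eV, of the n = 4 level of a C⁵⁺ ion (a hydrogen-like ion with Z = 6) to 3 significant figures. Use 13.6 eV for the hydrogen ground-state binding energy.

30.6 eV

E_n = −13.6 Z²/n² = −489.6/n² eV for Z = 6.
E_4 = −489.6/16 = −30.6 eV, so ionization (to E = 0) requires 30.6 eV.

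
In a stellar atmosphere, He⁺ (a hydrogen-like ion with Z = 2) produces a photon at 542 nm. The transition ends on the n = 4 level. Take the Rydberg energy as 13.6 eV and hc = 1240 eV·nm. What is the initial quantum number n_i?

The photon energy is ΔE = hc/λ = 1240 / 542 = 2.288 eV.
With Z = 2, ΔE = 54.40 × (1/n_f² − 1/n_i²), so 1/n_f² − 1/n_i² = 0.04206.
With n_f = 4: 1/n_i² = 1/16 − 0.04206 = 0.02044, so n_i ≈ 6.99.

n_i = 7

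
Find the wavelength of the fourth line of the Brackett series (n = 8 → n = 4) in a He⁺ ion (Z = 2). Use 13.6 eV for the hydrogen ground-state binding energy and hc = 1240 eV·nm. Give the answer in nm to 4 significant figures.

The Brackett series terminates on n_f = 4; the fourth line has n_i = 4+4 = 8.
ΔE = 54.40 × (1/4² − 1/8²) = 2.550 eV.
λ = 1240 / 2.550 = 486.3 nm.

486.3 nm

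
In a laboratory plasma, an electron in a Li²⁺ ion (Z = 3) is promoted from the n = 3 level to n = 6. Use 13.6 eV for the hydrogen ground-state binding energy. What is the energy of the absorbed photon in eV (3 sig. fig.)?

10.2 eV

The Bohr energies scale as Z², so for Z = 3: E_n = −122.4/n² eV.
E_6 = −122.4/36 = −3.400 eV and E_3 = −122.4/9 = −13.60 eV.
The photon energy is |E_6 − E_3| = 10.2 eV.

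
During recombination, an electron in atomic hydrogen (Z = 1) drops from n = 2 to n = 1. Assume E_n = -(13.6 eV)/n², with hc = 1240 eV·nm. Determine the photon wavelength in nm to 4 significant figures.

ΔE = 13.60 × (1/1² − 1/2²) = 13.60 × 0.7500 = 10.20 eV.
λ = hc/ΔE = 1240 / 10.20 = 121.6 nm.
This line belongs to the Lyman series.

121.6 nm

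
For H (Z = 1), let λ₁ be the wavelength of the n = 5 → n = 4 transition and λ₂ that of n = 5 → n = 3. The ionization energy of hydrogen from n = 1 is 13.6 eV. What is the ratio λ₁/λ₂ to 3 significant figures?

3.16

λ ∝ 1/ΔE ∝ 1/(1/n_f² − 1/n_i²), and the Z² and hc factors cancel in the ratio.
λ₁/λ₂ = (1/3² − 1/5²)/(1/4² − 1/5²) = 0.07111/0.02250 = 3.16.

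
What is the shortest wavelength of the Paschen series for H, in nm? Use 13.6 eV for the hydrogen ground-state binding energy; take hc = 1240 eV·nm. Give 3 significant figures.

821 nm

The Paschen series has lower level n_f = 3; the series limit corresponds to n_i → ∞.
ΔE_max = 13.6 × 1 / 3² = 1.511 eV.
λ_min = 1240 / 1.511 = 821 nm.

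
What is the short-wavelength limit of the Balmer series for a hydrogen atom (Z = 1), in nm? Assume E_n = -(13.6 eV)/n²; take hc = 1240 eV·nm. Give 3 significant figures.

365 nm

The Balmer series has lower level n_f = 2; the series limit corresponds to n_i → ∞.
ΔE_max = 13.6 × 1 / 2² = 3.400 eV.
λ_min = 1240 / 3.400 = 365 nm.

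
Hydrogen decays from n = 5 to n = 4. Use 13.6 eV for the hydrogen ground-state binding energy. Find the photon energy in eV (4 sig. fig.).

E_5 = −13.60/25 = −0.5440 eV and E_4 = −13.60/16 = −0.8500 eV.
The photon energy is |E_5 − E_4| = 0.3060 eV.

0.3060 eV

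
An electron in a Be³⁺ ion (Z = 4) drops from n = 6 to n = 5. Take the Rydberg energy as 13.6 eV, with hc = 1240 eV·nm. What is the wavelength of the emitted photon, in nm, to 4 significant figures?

For Z = 4 the level energies scale as Z², so the effective Rydberg energy is 13.6 × 16 = 217.6 eV.
ΔE = 217.6 × (1/5² − 1/6²) = 217.6 × 0.01222 = 2.660 eV.
λ = hc/ΔE = 1240 / 2.660 = 466.2 nm.

466.2 nm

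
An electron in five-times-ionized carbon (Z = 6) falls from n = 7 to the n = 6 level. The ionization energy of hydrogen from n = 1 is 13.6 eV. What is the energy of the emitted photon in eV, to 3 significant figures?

The Bohr energies scale as Z², so for Z = 6: E_n = −489.6/n² eV.
E_7 = −489.6/49 = −9.992 eV and E_6 = −489.6/36 = −13.60 eV.
The photon energy is |E_7 − E_6| = 3.61 eV.

3.61 eV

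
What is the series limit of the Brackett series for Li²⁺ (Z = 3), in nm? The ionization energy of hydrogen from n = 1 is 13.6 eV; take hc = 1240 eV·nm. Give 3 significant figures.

The Brackett series has lower level n_f = 4; the series limit corresponds to n_i → ∞.
ΔE_max = 13.6 × 9 / 4² = 7.650 eV.
λ_min = 1240 / 7.650 = 162 nm.

162 nm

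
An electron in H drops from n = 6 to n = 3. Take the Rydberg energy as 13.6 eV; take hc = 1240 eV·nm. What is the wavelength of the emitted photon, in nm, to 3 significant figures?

1090 nm

ΔE = 13.60 × (1/3² − 1/6²) = 13.60 × 0.08333 = 1.133 eV.
λ = hc/ΔE = 1240 / 1.133 = 1090 nm.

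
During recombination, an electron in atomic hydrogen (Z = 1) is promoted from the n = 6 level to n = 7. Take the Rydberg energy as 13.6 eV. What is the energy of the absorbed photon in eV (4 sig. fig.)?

E_7 = −13.60/49 = −0.2776 eV and E_6 = −13.60/36 = −0.3778 eV.
The photon energy is |E_7 − E_6| = 0.1002 eV.

0.1002 eV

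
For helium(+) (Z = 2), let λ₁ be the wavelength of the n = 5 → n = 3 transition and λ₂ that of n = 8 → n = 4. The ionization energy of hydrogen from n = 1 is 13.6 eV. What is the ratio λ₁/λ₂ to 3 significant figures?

0.659

λ ∝ 1/ΔE ∝ 1/(1/n_f² − 1/n_i²), and the Z² and hc factors cancel in the ratio.
λ₁/λ₂ = (1/4² − 1/8²)/(1/3² − 1/5²) = 0.04688/0.07111 = 0.659.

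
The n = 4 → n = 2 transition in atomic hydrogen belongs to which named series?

The series is set by the lower level: n_f = 2 is the Balmer series.

Balmer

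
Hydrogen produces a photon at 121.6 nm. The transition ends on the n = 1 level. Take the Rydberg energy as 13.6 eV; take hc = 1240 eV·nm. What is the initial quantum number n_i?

The photon energy is ΔE = hc/λ = 1240 / 121.6 = 10.20 eV.
With Z = 1, ΔE = 13.60 × (1/n_f² − 1/n_i²), so 1/n_f² − 1/n_i² = 0.7498.
With n_f = 1: 1/n_i² = 1/1 − 0.7498 = 0.2502, so n_i ≈ 2.00.

n_i = 2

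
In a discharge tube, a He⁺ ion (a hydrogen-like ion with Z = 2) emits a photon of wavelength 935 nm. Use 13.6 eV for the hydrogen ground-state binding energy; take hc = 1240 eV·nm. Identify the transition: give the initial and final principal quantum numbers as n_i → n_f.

The photon energy is ΔE = hc/λ = 1240 / 935 = 1.326 eV.
With Z = 2, ΔE = 54.40 × (1/n_f² − 1/n_i²), so 1/n_f² − 1/n_i² = 0.02438.
Trying n_f = 5 gives 1/n_i² = 0.01562, i.e. n_i ≈ 8; this pair matches.

n_i = 8, n_f = 5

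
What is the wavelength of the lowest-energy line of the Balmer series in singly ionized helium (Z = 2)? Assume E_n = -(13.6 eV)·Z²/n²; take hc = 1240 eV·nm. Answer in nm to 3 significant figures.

164 nm

The Balmer series terminates on n_f = 2; the first line has n_i = 2+1 = 3.
ΔE = 54.40 × (1/2² − 1/3²) = 7.556 eV.
λ = 1240 / 7.556 = 164 nm.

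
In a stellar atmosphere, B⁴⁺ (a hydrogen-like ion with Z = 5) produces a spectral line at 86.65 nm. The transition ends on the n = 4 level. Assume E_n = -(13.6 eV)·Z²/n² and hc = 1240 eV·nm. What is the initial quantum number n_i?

The photon energy is ΔE = hc/λ = 1240 / 86.65 = 14.31 eV.
With Z = 5, ΔE = 340.0 × (1/n_f² − 1/n_i²), so 1/n_f² − 1/n_i² = 0.04209.
With n_f = 4: 1/n_i² = 1/16 − 0.04209 = 0.02041, so n_i ≈ 7.00.

n_i = 7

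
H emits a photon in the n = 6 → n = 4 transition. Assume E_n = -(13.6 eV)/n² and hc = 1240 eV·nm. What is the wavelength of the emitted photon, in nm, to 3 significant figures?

2630 nm

ΔE = 13.60 × (1/4² − 1/6²) = 13.60 × 0.03472 = 0.4722 eV.
λ = hc/ΔE = 1240 / 0.4722 = 2630 nm.
This line belongs to the Brackett series.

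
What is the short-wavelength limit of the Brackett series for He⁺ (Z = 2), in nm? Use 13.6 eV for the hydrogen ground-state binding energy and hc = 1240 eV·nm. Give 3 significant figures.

The Brackett series has lower level n_f = 4; the series limit corresponds to n_i → ∞.
ΔE_max = 13.6 × 4 / 4² = 3.400 eV.
λ_min = 1240 / 3.400 = 365 nm.

365 nm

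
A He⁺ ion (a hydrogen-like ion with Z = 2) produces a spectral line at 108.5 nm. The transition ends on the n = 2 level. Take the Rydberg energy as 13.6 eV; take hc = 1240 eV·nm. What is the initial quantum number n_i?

The photon energy is ΔE = hc/λ = 1240 / 108.5 = 11.43 eV.
With Z = 2, ΔE = 54.40 × (1/n_f² − 1/n_i²), so 1/n_f² − 1/n_i² = 0.2101.
With n_f = 2: 1/n_i² = 1/4 − 0.2101 = 0.03992, so n_i ≈ 5.01.

n_i = 5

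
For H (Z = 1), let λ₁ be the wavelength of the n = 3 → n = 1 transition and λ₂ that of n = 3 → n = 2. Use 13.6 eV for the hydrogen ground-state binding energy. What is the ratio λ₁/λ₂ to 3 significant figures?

λ ∝ 1/ΔE ∝ 1/(1/n_f² − 1/n_i²), and the Z² and hc factors cancel in the ratio.
λ₁/λ₂ = (1/2² − 1/3²)/(1/1² − 1/3²) = 0.1389/0.8889 = 0.156.

0.156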